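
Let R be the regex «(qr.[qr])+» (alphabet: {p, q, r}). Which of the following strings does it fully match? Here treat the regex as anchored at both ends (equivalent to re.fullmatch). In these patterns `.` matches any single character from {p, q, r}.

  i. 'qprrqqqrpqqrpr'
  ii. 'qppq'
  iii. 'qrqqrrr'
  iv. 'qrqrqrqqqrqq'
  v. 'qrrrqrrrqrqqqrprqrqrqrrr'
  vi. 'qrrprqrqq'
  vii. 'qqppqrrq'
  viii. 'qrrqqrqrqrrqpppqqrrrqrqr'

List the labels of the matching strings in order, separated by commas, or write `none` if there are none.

iv, v

i → no match — must start with 'qr'
ii → no match — must start with 'qr'
iii → no match
iv → match
v → match
vi → no match
vii → no match — must start with 'qr'
viii → no match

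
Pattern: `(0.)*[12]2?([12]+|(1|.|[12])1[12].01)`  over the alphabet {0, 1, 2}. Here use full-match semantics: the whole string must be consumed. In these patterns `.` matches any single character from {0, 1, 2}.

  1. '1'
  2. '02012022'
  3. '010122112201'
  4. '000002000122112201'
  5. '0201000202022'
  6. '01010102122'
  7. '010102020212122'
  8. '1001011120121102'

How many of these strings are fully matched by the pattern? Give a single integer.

4

1 → no match
2 → no match
3 → match
4 → match
5 → no match
6 → match
7 → match
8 → no match
Total matched: 4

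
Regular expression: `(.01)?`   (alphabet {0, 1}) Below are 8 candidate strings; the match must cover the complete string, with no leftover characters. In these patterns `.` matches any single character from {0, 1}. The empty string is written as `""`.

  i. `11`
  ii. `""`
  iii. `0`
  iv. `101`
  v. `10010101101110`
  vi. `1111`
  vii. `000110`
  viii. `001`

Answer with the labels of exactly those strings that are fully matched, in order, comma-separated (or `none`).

i → no match
ii → match
iii → no match
iv → match
v → no match
vi → no match
vii → no match
viii → match

ii, iv, viii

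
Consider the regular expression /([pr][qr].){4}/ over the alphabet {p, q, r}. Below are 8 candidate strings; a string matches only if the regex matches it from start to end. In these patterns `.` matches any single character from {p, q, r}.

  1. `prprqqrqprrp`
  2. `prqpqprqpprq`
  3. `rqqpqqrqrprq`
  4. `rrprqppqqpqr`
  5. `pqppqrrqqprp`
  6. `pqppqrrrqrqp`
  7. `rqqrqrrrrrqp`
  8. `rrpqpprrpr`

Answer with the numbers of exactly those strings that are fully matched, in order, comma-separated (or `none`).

1, 2, 3, 4, 5, 6, 7

1. `prprqqrqprrp` → match
2. `prqpqprqpprq` → match
3. `rqqpqqrqrprq` → match
4. `rrprqppqqpqr` → match
5. `pqppqrrqqprp` → match
6. `pqppqrrrqrqp` → match
7. `rqqrqrrrrrqp` → match
8. `rrpqpprrpr` → no match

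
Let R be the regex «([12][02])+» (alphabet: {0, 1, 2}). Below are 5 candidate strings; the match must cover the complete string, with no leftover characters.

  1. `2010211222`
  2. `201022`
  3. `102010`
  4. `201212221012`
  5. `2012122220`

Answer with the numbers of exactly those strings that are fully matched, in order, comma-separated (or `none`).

1 → no match
2 → match
3 → match
4 → match
5 → match

2, 3, 4, 5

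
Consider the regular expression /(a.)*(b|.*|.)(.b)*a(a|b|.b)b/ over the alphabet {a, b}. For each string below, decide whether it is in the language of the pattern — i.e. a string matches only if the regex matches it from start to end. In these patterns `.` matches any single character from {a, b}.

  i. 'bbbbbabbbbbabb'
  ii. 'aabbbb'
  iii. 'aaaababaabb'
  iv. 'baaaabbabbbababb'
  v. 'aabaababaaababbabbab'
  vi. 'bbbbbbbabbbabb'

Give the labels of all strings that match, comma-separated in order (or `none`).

i → match
ii → no match
iii → match
iv → match
v → no match
vi → match

i, iii, iv, vi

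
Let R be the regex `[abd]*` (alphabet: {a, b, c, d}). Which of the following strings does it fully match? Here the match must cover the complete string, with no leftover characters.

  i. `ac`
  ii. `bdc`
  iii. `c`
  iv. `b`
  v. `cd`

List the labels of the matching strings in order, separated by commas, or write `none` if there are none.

iv

i. `ac` → no match
ii. `bdc` → no match
iii. `c` → no match
iv. `b` → match
v. `cd` → no match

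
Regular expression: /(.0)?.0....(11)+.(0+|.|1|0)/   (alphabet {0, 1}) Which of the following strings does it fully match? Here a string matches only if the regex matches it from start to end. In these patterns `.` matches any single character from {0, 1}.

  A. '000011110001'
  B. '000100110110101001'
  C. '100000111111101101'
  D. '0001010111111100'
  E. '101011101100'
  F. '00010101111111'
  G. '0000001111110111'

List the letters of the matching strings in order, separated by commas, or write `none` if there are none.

E

A → no match
B → no match
C → no match
D → no match
E → match
F → no match
G → no match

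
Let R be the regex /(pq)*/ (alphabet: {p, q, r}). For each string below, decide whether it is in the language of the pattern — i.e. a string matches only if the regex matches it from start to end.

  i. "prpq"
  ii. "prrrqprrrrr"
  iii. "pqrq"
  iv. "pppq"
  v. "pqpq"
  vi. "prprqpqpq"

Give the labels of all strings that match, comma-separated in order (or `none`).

i → no match
ii → no match
iii → no match
iv → no match
v → match
vi → no match

v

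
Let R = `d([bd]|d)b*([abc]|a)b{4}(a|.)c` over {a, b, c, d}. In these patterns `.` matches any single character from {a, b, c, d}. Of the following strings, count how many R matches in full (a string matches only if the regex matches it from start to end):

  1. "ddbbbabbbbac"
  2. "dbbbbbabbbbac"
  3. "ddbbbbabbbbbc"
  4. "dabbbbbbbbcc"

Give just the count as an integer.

1 → match
2 → match
3 → match
4 → no match
Total matched: 3

3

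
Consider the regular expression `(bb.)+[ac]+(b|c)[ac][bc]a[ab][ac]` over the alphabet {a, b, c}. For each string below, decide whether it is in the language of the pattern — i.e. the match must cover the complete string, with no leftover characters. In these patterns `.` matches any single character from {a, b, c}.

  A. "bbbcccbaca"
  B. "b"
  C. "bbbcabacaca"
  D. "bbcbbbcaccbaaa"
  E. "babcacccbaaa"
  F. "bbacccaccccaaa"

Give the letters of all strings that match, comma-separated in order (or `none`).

A → no match
B → no match — must start with "bb"
C → no match
D → match
E → no match — must start with "bb"
F → match

D, F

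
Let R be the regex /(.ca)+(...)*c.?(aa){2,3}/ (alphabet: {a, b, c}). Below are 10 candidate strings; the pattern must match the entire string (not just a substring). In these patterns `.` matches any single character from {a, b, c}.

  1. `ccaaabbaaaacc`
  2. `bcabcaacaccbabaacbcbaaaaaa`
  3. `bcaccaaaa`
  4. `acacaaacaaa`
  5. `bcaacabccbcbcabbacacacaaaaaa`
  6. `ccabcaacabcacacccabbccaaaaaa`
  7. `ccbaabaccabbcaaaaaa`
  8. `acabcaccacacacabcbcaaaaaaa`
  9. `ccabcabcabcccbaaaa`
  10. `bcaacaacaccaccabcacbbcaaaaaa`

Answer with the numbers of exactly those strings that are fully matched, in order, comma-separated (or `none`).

1 → no match — must end with `aa`
2 → match
3 → match
4 → no match
5 → match
6 → match
7 → no match
8 → match
9 → match
10 → match

2, 3, 5, 6, 8, 9, 10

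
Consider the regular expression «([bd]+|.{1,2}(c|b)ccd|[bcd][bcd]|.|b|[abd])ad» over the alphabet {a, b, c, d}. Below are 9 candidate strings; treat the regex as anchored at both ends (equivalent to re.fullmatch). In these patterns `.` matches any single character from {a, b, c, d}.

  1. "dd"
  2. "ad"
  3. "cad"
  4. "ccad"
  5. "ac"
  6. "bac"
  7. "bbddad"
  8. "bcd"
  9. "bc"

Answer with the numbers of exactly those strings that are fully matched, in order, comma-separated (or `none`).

3, 4, 7

1. "dd" → no match — must end with "ad"
2. "ad" → no match
3. "cad" → match
4. "ccad" → match
5. "ac" → no match — must end with "ad"
6. "bac" → no match — must end with "ad"
7. "bbddad" → match
8. "bcd" → no match — must end with "ad"
9. "bc" → no match — must end with "ad"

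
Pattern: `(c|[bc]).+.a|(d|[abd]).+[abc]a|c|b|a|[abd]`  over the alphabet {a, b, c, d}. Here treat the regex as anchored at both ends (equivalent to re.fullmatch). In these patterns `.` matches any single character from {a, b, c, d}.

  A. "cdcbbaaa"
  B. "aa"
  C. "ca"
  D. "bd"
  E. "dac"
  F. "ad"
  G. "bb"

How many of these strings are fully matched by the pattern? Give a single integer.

A. "cdcbbaaa" → match
B. "aa" → no match
C. "ca" → no match
D. "bd" → no match
E. "dac" → no match
F. "ad" → no match
G. "bb" → no match
Total matched: 1

1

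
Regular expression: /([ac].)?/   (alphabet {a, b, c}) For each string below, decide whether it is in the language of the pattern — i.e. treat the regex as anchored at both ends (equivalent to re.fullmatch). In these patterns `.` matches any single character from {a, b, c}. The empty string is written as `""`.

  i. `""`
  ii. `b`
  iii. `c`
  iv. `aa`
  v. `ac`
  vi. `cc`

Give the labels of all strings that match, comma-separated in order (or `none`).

i, iv, v, vi

i → match
ii → no match
iii → no match
iv → match
v → match
vi → match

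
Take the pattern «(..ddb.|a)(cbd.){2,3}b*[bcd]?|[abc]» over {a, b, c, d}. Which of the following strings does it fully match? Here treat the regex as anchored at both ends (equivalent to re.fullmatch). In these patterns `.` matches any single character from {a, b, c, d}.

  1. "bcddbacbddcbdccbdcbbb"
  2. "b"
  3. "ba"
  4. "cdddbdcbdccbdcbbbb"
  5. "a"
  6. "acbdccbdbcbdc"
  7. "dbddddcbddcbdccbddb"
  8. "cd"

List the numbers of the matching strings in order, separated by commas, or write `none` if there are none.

1, 2, 4, 5, 6

1 → match
2 → match
3 → no match
4 → match
5 → match
6 → match
7 → no match
8 → no match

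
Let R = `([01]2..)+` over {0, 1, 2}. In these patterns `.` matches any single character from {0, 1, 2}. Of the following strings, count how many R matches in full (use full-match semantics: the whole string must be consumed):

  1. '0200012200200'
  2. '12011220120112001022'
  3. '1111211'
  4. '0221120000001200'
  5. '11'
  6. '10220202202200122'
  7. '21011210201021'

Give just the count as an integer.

0

1 → no match
2 → no match
3 → no match
4 → no match
5 → no match
6 → no match
7 → no match
Total matched: 0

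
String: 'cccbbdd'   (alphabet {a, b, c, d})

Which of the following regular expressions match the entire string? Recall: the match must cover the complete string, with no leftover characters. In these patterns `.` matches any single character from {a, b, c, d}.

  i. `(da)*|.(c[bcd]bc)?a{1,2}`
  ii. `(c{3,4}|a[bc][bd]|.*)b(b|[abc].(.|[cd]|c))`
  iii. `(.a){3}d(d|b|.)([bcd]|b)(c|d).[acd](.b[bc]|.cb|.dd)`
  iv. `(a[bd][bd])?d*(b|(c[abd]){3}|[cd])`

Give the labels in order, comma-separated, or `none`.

ii

i → no match
ii → match
iii → no match
iv → no match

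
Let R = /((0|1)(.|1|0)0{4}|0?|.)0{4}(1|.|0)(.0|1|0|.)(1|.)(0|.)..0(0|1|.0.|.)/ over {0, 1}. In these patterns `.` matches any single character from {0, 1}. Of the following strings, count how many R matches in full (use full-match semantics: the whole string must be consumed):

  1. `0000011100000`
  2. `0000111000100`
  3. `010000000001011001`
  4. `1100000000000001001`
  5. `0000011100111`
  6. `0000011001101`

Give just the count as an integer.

4

1 → match
2 → no match
3 → match
4 → match
5 → no match
6 → match
Total matched: 4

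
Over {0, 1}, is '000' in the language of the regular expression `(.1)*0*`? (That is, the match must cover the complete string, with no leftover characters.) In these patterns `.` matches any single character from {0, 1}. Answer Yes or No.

Yes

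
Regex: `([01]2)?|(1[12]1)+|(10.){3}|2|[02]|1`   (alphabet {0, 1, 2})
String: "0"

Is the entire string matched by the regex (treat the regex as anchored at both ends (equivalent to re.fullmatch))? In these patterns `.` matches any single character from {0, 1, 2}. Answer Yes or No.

Yes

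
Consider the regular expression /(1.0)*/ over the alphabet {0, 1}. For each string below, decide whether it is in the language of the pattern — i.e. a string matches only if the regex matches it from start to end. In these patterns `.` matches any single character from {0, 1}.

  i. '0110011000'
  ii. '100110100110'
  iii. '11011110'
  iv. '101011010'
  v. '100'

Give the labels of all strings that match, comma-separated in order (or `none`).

ii, v

i → no match
ii → match
iii → no match
iv → no match
v → match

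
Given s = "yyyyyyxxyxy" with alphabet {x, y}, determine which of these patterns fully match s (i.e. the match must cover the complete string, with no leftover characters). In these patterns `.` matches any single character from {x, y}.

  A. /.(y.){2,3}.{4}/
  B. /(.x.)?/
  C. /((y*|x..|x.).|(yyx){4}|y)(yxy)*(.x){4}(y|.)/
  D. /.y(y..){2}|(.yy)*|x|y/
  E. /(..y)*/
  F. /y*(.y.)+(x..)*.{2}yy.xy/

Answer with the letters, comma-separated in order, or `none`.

A → match
B → no match
C → no match
D → no match
E → no match
F → no match

A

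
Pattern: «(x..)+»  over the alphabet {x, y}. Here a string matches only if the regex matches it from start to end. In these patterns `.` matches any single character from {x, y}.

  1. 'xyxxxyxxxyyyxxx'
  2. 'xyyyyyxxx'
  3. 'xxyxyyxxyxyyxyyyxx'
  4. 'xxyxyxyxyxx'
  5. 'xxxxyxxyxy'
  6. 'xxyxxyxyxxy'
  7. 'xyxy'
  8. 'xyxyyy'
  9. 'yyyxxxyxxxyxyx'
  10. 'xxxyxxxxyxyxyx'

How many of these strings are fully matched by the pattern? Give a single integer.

0

1 → no match
2. 'xyyyyyxxx' → no match
3 → no match
4. 'xxyxyxyxyxx' → no match
5. 'xxxxyxxyxy' → no match
6. 'xxyxxyxyxxy' → no match
7. 'xyxy' → no match
8. 'xyxyyy' → no match
9 → no match — must start with 'x'
10 → no match
Total matched: 0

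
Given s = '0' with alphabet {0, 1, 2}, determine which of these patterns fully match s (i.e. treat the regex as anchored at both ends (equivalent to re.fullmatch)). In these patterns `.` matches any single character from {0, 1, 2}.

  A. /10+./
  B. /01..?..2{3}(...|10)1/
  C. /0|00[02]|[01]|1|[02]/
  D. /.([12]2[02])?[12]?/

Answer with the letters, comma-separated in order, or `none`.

C, D

A → no match — must start with '10'
B → no match — must start with '01'
C → match
D → match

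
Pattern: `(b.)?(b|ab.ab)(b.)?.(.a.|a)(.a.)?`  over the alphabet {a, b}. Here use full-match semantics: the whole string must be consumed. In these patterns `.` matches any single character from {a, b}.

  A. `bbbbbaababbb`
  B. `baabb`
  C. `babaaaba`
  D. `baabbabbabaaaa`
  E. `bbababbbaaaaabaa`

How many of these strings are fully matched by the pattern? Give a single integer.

1

A. `bbbbbaababbb` → no match
B. `baabb` → no match
C. `babaaaba` → no match
D → match
E → no match
Total matched: 1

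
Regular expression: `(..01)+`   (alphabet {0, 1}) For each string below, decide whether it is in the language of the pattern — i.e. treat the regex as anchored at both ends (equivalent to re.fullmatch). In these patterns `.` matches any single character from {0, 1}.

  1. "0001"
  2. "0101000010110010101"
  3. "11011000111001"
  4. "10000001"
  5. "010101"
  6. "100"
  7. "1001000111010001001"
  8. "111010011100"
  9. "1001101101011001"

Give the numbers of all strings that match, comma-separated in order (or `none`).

1

1 → match
2 → no match
3 → no match
4 → no match
5 → no match
6 → no match — must end with "01"
7 → no match
8 → no match — must end with "01"
9 → no match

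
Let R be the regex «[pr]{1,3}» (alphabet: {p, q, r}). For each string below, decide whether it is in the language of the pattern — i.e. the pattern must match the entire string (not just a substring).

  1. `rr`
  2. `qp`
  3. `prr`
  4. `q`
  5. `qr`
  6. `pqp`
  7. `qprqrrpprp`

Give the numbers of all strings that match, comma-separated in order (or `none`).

1, 3

1. `rr` → match
2. `qp` → no match
3. `prr` → match
4. `q` → no match
5. `qr` → no match
6. `pqp` → no match
7. `qprqrrpprp` → no match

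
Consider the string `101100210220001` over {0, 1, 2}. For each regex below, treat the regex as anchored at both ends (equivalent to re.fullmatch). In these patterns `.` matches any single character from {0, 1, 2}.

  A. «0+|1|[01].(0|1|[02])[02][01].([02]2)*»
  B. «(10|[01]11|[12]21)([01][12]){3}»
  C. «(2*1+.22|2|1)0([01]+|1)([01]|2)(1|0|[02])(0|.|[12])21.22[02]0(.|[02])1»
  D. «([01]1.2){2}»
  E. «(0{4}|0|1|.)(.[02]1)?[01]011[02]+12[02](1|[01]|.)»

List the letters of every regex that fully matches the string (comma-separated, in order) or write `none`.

C

A → no match
B → no match
C → match
D → no match — must end with `2`
E → no match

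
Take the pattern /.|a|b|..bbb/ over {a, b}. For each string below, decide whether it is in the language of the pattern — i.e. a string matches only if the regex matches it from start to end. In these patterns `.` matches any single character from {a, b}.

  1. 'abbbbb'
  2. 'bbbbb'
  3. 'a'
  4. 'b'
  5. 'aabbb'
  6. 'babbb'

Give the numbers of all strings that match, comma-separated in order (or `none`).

1 → no match
2 → match
3 → match
4 → match
5 → match
6 → match

2, 3, 4, 5, 6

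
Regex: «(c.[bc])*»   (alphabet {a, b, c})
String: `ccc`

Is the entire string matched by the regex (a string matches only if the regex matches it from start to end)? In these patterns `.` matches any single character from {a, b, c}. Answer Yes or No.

Yes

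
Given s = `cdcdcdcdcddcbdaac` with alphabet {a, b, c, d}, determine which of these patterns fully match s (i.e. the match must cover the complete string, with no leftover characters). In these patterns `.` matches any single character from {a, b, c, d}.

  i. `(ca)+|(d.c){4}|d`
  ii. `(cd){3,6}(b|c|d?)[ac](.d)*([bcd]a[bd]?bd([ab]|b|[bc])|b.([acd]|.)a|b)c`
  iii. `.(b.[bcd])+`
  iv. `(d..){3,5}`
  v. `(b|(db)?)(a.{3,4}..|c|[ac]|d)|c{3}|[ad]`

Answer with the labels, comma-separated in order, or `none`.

ii

i → no match
ii → match
iii → no match
iv → no match — must start with `d`
v → no match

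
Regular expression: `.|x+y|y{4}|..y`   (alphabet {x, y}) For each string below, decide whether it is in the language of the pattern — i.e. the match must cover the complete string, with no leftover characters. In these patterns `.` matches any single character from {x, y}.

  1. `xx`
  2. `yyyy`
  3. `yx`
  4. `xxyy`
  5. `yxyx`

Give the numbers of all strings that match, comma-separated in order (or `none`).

2

1 → no match
2 → match
3 → no match
4 → no match
5 → no match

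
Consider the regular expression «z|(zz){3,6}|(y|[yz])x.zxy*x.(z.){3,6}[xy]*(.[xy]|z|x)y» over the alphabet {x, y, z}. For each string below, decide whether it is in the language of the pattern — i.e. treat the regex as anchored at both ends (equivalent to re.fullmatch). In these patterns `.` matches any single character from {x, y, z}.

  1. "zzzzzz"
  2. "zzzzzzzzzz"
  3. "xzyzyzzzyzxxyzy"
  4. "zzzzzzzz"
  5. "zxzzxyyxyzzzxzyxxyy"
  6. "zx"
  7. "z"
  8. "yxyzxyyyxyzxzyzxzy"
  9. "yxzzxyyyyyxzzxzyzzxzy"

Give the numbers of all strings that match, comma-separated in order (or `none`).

1. "zzzzzz" → match
2. "zzzzzzzzzz" → match
3 → no match
4. "zzzzzzzz" → match
5 → match
6. "zx" → no match
7. "z" → match
8 → match
9 → match

1, 2, 4, 5, 7, 8, 9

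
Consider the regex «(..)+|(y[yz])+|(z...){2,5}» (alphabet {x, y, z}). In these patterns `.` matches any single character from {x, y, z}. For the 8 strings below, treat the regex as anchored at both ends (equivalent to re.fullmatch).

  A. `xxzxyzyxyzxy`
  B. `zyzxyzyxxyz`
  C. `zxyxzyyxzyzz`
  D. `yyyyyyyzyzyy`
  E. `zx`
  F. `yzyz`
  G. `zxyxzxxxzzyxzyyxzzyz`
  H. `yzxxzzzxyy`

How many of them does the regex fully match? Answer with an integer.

A → match
B → no match
C → match
D → match
E → match
F → match
G → match
H → match
Total matched: 7

7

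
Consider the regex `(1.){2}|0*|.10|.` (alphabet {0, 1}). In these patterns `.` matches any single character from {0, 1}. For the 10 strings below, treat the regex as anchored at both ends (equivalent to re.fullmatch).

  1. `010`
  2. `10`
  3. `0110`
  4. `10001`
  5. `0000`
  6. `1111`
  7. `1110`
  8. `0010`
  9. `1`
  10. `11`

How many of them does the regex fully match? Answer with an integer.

5

1 → match
2 → no match
3 → no match
4 → no match
5 → match
6 → match
7 → match
8 → no match
9 → match
10 → no match
Total matched: 5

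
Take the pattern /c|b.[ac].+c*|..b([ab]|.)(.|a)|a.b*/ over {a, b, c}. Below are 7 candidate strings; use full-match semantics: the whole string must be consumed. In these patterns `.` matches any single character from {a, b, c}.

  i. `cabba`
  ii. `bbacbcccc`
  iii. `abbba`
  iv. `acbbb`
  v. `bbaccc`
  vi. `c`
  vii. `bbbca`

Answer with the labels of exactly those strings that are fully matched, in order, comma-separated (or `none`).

i → match
ii → match
iii → match
iv → match
v → match
vi → match
vii → match

i, ii, iii, iv, v, vi, vii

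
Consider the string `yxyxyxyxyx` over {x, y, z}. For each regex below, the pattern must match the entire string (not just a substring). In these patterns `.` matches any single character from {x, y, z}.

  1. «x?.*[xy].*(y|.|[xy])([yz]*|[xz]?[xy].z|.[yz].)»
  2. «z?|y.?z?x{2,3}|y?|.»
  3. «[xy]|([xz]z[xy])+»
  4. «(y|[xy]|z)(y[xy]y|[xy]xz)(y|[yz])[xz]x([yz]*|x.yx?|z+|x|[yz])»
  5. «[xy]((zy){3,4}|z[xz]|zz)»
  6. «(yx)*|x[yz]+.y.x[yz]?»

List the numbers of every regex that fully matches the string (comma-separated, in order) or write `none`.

1 → match
2 → no match
3 → no match
4 → no match
5 → no match
6 → match

1, 6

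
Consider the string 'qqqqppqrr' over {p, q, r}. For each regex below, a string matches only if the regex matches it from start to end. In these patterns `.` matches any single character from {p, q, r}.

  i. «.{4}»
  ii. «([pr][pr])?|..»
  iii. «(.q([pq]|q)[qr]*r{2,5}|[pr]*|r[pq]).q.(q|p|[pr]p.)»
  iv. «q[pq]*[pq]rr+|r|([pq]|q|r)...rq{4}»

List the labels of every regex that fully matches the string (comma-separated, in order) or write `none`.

iv

i → no match
ii → no match
iii → no match
iv → match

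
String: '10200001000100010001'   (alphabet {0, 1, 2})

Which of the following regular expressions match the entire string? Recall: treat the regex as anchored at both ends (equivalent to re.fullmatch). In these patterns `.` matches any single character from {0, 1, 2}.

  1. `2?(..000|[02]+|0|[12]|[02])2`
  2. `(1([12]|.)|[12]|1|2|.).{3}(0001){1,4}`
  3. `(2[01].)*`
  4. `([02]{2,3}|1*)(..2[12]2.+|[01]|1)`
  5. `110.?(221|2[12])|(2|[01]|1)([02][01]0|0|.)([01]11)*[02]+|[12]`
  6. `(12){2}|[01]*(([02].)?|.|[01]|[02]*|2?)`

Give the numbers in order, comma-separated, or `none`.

2

1 → no match — must end with '2'
2 → match
3 → no match
4 → no match
5 → no match
6 → no match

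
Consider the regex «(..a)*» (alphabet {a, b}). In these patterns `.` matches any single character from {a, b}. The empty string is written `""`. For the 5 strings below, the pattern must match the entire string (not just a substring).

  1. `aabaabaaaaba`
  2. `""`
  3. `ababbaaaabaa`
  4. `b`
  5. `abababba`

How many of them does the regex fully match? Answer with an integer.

1 → no match
2 → match
3 → match
4 → no match
5 → no match
Total matched: 2

2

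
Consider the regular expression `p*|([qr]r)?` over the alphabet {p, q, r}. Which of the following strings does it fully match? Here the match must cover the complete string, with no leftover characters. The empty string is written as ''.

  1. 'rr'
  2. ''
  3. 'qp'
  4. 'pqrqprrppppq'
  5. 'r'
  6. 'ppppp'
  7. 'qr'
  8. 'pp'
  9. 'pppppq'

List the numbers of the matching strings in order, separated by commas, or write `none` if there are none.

1 → match
2 → match
3 → no match
4 → no match
5 → no match
6 → match
7 → match
8 → match
9 → no match

1, 2, 6, 7, 8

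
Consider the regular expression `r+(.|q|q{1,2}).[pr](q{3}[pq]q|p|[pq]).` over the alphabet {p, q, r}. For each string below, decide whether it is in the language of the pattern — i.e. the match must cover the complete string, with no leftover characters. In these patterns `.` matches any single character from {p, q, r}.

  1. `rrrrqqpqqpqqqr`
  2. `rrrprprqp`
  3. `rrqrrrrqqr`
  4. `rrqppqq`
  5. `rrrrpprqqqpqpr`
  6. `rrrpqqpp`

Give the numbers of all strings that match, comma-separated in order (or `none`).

1 → no match
2 → no match
3 → no match
4 → match
5 → no match
6 → no match

4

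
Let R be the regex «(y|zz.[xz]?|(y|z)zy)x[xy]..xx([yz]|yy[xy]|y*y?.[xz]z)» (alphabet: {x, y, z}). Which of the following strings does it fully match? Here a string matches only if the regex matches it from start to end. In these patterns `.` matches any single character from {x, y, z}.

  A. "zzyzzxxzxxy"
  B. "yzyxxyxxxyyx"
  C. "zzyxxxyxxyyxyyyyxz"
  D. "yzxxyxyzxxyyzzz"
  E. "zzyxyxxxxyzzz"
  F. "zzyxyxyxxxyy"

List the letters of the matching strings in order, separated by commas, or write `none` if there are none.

A → no match
B → match
C → no match
D → no match
E → match
F → no match

B, E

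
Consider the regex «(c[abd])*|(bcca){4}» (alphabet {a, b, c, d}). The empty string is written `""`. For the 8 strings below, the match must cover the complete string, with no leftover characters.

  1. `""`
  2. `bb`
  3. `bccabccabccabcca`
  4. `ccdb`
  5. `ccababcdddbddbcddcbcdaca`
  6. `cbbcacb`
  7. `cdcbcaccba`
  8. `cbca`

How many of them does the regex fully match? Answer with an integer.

1 → match
2 → no match
3 → match
4 → no match
5 → no match
6 → no match
7 → no match
8 → match
Total matched: 3

3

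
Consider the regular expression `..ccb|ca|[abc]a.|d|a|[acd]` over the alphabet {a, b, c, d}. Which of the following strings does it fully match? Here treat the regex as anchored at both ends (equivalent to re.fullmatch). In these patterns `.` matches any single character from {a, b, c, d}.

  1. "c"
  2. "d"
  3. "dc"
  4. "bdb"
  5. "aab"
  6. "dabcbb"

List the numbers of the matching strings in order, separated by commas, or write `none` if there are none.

1 → match
2 → match
3 → no match
4 → no match
5 → match
6 → no match

1, 2, 5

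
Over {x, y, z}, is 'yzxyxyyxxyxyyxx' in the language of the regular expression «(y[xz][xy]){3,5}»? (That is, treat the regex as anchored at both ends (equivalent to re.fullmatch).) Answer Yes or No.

Yes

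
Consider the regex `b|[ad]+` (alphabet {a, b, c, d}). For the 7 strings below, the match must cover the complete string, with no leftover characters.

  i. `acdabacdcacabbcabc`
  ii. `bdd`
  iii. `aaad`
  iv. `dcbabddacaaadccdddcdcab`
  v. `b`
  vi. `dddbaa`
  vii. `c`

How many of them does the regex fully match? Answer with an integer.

2

i → no match
ii → no match
iii → match
iv → no match
v → match
vi → no match
vii → no match
Total matched: 2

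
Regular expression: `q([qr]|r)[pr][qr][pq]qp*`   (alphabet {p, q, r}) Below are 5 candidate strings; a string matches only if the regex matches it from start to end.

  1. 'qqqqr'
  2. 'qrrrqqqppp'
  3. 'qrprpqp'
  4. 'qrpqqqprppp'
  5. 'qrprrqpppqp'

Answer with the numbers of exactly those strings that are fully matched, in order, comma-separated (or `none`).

1 → no match
2 → no match
3 → match
4 → no match
5 → no match

3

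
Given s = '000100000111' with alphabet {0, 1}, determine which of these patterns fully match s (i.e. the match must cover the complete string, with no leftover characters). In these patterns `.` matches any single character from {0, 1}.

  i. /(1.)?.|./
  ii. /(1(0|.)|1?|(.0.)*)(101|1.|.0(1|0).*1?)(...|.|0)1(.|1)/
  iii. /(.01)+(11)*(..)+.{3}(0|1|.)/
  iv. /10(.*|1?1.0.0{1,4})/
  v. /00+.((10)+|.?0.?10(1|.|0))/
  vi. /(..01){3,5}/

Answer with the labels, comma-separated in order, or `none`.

ii

i → no match
ii → match
iii → no match
iv → no match — must start with '10'
v → no match
vi → no match — must end with '01'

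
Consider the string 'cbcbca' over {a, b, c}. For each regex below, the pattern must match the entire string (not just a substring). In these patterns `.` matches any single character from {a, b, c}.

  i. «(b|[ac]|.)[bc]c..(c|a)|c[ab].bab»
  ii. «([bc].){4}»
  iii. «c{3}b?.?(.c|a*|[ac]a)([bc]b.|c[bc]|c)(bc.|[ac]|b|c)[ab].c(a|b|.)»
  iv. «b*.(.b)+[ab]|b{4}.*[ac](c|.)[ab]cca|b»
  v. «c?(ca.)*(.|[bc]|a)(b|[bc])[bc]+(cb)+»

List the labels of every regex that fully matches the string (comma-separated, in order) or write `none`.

i

i → match
ii → no match
iii → no match
iv → no match
v → no match — must end with 'cb'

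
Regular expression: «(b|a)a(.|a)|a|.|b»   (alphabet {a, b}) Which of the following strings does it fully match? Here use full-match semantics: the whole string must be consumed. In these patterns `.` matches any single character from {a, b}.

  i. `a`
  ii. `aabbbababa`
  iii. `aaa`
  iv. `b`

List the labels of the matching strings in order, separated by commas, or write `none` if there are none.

i → match
ii → no match
iii → match
iv → match

i, iii, iv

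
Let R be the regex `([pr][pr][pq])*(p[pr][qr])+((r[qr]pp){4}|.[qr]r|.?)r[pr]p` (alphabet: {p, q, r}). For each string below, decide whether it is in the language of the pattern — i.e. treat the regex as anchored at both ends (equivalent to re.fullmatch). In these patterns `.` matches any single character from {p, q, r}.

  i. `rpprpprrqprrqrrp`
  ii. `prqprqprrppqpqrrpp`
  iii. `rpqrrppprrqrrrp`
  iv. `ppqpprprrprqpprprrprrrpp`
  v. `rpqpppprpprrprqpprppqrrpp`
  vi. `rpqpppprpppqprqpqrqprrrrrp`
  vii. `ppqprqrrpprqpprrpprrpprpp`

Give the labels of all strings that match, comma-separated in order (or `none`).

i, ii, iii, iv, v, vii

i → match
ii → match
iii → match
iv → match
v → match
vi → no match
vii → match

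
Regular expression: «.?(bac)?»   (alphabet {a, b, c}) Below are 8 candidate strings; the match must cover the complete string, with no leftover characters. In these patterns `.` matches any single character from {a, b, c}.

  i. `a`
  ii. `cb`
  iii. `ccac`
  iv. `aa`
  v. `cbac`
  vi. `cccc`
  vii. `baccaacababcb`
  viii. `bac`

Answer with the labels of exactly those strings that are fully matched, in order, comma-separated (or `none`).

i → match
ii → no match
iii → no match
iv → no match
v → match
vi → no match
vii → no match
viii → match

i, v, viii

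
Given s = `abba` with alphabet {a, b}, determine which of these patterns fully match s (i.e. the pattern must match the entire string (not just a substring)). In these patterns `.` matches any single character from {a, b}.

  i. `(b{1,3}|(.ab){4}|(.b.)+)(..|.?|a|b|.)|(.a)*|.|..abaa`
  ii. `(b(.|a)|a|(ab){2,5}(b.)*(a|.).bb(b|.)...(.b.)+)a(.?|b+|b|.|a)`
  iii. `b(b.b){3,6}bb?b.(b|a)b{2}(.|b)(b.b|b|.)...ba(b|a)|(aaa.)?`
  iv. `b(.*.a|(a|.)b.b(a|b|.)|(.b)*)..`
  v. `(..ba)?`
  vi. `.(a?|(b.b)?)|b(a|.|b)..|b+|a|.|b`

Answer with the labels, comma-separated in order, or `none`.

i → match
ii → no match
iii → no match
iv → no match — must start with `b`
v → match
vi → no match

i, v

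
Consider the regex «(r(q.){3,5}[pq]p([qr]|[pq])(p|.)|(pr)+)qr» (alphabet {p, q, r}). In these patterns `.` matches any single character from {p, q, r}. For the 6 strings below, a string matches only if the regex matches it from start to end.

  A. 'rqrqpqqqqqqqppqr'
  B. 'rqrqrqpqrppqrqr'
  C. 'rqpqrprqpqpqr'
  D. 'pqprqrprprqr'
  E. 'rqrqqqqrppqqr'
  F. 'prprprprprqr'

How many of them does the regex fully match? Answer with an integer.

2

A → no match
B → match
C → no match
D. 'pqprqrprprqr' → no match
E → no match
F. 'prprprprprqr' → match
Total matched: 2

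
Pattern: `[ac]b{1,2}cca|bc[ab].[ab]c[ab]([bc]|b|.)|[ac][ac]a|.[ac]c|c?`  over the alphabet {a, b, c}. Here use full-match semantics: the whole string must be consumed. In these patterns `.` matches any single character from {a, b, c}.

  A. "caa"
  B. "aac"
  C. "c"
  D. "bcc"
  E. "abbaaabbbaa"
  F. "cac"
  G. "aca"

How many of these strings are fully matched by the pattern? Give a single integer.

6

A → match
B → match
C → match
D → match
E → no match
F → match
G → match
Total matched: 6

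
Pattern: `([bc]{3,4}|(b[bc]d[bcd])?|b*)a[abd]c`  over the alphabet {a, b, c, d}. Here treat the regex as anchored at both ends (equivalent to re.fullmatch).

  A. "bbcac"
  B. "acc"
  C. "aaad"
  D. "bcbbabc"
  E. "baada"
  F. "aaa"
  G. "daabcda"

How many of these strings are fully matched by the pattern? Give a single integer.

1

A. "bbcac" → no match
B. "acc" → no match
C. "aaad" → no match — must end with "c"
D. "bcbbabc" → match
E. "baada" → no match — must end with "c"
F. "aaa" → no match — must end with "c"
G. "daabcda" → no match — must end with "c"
Total matched: 1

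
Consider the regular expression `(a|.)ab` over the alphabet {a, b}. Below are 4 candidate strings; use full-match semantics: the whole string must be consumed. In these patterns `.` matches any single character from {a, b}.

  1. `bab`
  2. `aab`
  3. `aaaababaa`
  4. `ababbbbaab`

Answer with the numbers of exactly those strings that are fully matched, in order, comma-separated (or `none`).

1 → match
2 → match
3 → no match — must end with `ab`
4 → no match

1, 2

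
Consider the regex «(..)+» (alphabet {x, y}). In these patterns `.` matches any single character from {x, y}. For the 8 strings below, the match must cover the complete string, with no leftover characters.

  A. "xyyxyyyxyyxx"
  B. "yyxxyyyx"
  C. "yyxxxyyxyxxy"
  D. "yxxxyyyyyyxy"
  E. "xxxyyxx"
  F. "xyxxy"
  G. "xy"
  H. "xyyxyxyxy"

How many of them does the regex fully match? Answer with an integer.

A. "xyyxyyyxyyxx" → match
B. "yyxxyyyx" → match
C. "yyxxxyyxyxxy" → match
D. "yxxxyyyyyyxy" → match
E. "xxxyyxx" → no match
F. "xyxxy" → no match
G. "xy" → match
H. "xyyxyxyxy" → no match
Total matched: 5

5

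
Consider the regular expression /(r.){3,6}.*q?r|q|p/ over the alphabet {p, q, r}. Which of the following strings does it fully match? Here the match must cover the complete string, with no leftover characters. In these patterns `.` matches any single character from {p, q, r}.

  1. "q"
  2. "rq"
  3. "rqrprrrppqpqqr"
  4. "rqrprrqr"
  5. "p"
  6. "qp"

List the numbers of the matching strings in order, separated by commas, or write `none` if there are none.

1, 3, 4, 5

1. "q" → match
2. "rq" → no match
3 → match
4. "rqrprrqr" → match
5. "p" → match
6. "qp" → no match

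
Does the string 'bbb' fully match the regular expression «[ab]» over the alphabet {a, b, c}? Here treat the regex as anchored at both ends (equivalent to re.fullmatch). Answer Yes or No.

No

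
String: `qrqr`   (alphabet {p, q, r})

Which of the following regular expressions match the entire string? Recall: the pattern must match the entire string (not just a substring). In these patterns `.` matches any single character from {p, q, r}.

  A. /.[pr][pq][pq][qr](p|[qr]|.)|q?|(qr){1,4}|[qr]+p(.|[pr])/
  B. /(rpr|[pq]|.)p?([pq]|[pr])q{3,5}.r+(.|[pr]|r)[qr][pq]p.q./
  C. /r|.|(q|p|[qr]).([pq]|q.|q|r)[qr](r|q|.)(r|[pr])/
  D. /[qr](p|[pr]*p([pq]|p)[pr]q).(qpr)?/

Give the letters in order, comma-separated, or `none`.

A

A → match
B → no match
C → no match
D → no match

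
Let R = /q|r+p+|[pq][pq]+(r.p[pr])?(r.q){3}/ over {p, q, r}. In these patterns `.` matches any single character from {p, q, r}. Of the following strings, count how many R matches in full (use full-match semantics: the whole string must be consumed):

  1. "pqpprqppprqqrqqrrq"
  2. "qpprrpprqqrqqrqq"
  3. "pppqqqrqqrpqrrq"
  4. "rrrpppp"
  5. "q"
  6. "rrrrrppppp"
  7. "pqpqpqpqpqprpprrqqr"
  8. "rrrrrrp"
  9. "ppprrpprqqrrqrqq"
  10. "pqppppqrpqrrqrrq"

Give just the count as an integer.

1 → no match
2 → match
3 → match
4. "rrrpppp" → match
5. "q" → match
6. "rrrrrppppp" → match
7 → no match
8. "rrrrrrp" → match
9 → match
10 → match
Total matched: 8

8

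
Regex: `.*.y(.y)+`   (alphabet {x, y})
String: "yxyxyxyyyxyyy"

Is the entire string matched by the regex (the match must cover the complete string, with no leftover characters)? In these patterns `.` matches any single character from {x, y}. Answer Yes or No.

Yes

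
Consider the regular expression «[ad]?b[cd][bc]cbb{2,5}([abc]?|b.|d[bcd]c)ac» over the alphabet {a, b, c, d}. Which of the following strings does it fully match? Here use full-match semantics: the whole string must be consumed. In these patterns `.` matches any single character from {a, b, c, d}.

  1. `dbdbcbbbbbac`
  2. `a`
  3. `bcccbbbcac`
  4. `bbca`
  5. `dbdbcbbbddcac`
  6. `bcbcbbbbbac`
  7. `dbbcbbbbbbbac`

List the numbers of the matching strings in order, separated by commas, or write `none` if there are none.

1, 3, 5, 6

1 → match
2 → no match — must end with `ac`
3 → match
4 → no match — must end with `ac`
5 → match
6 → match
7 → no match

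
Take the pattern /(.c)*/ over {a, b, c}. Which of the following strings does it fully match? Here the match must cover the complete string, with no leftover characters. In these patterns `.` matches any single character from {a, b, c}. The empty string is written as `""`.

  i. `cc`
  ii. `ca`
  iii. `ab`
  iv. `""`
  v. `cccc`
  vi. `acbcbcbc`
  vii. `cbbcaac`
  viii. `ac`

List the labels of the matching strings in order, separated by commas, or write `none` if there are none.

i, iv, v, vi, viii

i → match
ii → no match
iii → no match
iv → match
v → match
vi → match
vii → no match
viii → match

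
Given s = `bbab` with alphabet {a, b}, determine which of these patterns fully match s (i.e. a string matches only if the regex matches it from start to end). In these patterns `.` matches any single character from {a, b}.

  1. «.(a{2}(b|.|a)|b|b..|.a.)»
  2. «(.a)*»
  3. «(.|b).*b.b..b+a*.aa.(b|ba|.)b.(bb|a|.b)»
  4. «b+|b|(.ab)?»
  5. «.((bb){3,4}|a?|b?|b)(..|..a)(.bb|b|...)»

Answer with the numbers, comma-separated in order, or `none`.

1 → match
2 → no match
3 → no match
4 → no match
5 → match

1, 5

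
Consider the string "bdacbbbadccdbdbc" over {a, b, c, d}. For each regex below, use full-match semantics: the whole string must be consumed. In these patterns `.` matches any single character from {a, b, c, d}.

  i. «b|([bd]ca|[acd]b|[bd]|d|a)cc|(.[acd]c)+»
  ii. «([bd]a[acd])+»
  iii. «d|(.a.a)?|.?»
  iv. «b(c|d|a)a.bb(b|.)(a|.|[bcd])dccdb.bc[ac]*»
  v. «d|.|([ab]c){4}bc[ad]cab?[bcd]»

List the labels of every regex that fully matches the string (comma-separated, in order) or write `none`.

iv

i → no match
ii → no match
iii → no match
iv → match
v → no match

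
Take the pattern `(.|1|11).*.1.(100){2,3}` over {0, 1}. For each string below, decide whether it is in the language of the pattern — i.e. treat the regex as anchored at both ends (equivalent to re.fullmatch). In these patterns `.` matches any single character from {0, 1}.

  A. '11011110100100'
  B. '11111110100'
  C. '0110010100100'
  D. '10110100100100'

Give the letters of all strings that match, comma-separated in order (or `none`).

A, C, D

A → match
B → no match
C → match
D → match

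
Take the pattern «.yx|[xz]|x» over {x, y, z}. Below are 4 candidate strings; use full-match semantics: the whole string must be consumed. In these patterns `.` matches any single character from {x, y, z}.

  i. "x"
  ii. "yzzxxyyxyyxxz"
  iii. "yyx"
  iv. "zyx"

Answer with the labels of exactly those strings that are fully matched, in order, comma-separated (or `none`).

i, iii, iv

i. "x" → match
ii → no match
iii. "yyx" → match
iv. "zyx" → match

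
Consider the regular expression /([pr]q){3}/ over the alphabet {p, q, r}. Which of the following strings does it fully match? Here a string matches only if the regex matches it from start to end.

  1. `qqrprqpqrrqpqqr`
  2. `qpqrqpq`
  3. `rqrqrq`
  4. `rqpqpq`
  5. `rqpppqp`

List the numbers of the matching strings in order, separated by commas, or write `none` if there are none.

1 → no match — must end with `q`
2 → no match
3 → match
4 → match
5 → no match — must end with `q`

3, 4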